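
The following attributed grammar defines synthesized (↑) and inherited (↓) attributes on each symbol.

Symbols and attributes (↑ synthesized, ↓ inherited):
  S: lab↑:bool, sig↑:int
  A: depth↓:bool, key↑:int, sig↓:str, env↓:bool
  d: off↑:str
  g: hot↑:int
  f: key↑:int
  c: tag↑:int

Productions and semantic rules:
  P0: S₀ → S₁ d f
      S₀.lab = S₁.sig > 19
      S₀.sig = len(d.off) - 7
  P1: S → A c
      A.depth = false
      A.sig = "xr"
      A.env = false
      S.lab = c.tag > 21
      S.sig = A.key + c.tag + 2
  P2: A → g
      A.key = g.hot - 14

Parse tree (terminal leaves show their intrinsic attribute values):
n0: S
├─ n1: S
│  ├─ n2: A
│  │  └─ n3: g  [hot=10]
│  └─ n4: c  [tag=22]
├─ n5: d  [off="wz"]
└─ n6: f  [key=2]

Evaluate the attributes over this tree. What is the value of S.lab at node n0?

1. n2.depth = false  [false]
2. n2.sig = "xr"  ["xr"]
3. n2.env = false  [false]
4. n3.hot = 10  [terminal]
5. n2.key = -4  [g.hot - 14]
6. n4.tag = 22  [terminal]
7. n1.lab = true  [c.tag > 21]
8. n1.sig = 20  [A.key + c.tag + 2]
9. n5.off = "wz"  [terminal]
10. n6.key = 2  [terminal]
11. n0.lab = true  [S₁.sig > 19]
12. n0.sig = -5  [len(d.off) - 7]

true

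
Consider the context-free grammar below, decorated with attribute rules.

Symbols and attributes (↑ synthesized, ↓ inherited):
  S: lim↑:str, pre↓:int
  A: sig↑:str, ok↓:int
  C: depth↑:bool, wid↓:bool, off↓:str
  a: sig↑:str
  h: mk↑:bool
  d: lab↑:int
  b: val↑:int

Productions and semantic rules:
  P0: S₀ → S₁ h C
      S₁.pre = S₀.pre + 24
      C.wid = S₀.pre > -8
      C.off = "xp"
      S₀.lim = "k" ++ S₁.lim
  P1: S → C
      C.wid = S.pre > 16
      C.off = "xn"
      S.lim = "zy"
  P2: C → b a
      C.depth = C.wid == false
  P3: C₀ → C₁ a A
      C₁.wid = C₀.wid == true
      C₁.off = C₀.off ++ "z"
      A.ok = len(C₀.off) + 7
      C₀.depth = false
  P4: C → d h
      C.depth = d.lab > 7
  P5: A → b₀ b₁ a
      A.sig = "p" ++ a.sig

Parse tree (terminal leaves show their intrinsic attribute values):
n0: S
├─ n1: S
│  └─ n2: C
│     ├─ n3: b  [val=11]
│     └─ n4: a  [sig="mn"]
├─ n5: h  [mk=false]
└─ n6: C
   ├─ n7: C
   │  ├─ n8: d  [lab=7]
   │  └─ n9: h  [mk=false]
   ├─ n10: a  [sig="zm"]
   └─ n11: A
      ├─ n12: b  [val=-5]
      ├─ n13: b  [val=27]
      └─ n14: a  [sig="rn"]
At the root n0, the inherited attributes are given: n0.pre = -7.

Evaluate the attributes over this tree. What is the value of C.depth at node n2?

1. n0.pre = -7  [given at root]
2. n1.pre = 17  [S₀.pre + 24]
3. n2.wid = true  [S.pre > 16]
4. n2.off = "xn"  ["xn"]
5. n3.val = 11  [terminal]
6. n4.sig = "mn"  [terminal]
7. n2.depth = false  [C.wid == false]
8. n1.lim = "zy"  ["zy"]
9. n5.mk = false  [terminal]
10. n6.wid = true  [S₀.pre > -8]
11. n6.off = "xp"  ["xp"]
12. n7.wid = true  [C₀.wid == true]
13. n7.off = "xpz"  [C₀.off ++ "z"]
14. n8.lab = 7  [terminal]
15. n9.mk = false  [terminal]
16. n7.depth = false  [d.lab > 7]
17. n10.sig = "zm"  [terminal]
18. n11.ok = 9  [len(C₀.off) + 7]
19. n12.val = -5  [terminal]
20. n13.val = 27  [terminal]
21. n14.sig = "rn"  [terminal]
22. n11.sig = "prn"  ["p" ++ a.sig]
23. n6.depth = false  [false]
24. n0.lim = "kzy"  ["k" ++ S₁.lim]

false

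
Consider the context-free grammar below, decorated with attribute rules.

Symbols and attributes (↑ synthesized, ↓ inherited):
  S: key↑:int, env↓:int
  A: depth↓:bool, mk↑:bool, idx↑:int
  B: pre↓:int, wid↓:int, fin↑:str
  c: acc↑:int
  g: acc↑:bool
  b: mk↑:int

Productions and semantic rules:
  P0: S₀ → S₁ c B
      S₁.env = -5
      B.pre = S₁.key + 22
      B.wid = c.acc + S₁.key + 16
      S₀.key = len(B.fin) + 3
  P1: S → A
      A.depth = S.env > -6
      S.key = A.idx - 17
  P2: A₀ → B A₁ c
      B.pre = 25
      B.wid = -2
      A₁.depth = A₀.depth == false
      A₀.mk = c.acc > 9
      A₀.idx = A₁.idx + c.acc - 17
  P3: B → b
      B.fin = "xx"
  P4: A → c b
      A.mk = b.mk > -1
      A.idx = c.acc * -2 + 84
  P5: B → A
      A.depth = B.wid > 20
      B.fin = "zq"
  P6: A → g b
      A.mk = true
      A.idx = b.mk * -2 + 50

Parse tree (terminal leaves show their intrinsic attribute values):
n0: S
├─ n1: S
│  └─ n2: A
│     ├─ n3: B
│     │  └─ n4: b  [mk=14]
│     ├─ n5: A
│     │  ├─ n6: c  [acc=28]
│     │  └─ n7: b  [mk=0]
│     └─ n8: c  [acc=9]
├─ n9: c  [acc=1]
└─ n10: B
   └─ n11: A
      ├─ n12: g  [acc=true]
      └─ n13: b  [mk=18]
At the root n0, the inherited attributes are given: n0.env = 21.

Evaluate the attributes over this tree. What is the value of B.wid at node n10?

1. n0.env = 21  [given at root]
2. n1.env = -5  [-5]
3. n2.depth = true  [S.env > -6]
4. n3.pre = 25  [25]
5. n3.wid = -2  [-2]
6. n4.mk = 14  [terminal]
7. n3.fin = "xx"  ["xx"]
8. n5.depth = false  [A₀.depth == false]
9. n6.acc = 28  [terminal]
10. n7.mk = 0  [terminal]
11. n5.mk = true  [b.mk > -1]
12. n5.idx = 28  [c.acc * -2 + 84]
13. n8.acc = 9  [terminal]
14. n2.mk = false  [c.acc > 9]
15. n2.idx = 20  [A₁.idx + c.acc - 17]
16. n1.key = 3  [A.idx - 17]
17. n9.acc = 1  [terminal]
18. n10.pre = 25  [S₁.key + 22]
19. n10.wid = 20  [c.acc + S₁.key + 16]
20. n11.depth = false  [B.wid > 20]
21. n12.acc = true  [terminal]
22. n13.mk = 18  [terminal]
23. n11.mk = true  [true]
24. n11.idx = 14  [b.mk * -2 + 50]
25. n10.fin = "zq"  ["zq"]
26. n0.key = 5  [len(B.fin) + 3]

20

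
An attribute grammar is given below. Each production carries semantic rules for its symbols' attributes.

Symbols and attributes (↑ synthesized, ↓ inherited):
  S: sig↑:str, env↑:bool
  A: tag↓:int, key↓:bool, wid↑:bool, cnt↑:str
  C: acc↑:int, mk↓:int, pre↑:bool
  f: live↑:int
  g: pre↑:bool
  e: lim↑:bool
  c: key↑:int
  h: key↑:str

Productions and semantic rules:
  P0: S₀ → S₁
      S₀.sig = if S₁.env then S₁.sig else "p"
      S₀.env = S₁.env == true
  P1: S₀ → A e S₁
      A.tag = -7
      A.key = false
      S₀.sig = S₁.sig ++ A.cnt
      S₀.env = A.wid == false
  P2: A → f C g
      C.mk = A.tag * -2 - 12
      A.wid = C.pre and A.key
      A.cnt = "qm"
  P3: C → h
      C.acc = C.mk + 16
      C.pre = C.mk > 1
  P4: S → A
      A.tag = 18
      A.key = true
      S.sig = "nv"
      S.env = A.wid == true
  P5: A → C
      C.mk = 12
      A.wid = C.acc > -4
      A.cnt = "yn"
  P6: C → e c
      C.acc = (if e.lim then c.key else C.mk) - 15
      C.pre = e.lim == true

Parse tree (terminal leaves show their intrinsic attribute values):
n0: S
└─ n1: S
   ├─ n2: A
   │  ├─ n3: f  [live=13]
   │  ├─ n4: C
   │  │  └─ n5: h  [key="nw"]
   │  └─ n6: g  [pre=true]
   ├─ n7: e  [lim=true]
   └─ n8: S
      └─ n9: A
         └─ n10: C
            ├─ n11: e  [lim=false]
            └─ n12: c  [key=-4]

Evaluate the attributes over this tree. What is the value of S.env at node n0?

1. n2.tag = -7  [-7]
2. n2.key = false  [false]
3. n3.live = 13  [terminal]
4. n4.mk = 2  [A.tag * -2 - 12]
5. n5.key = "nw"  [terminal]
6. n4.acc = 18  [C.mk + 16]
7. n4.pre = true  [C.mk > 1]
8. n6.pre = true  [terminal]
9. n2.wid = false  [C.pre and A.key]
10. n2.cnt = "qm"  ["qm"]
11. n7.lim = true  [terminal]
12. n9.tag = 18  [18]
13. n9.key = true  [true]
14. n10.mk = 12  [12]
15. n11.lim = false  [terminal]
16. n12.key = -4  [terminal]
17. n10.acc = -3  [(if e.lim then c.key else C.mk) - 15]
18. n10.pre = false  [e.lim == true]
19. n9.wid = true  [C.acc > -4]
20. n9.cnt = "yn"  ["yn"]
21. n8.sig = "nv"  ["nv"]
22. n8.env = true  [A.wid == true]
23. n1.sig = "nvqm"  [S₁.sig ++ A.cnt]
24. n1.env = true  [A.wid == false]
25. n0.sig = "nvqm"  [if S₁.env then S₁.sig else "p"]
26. n0.env = true  [S₁.env == true]

true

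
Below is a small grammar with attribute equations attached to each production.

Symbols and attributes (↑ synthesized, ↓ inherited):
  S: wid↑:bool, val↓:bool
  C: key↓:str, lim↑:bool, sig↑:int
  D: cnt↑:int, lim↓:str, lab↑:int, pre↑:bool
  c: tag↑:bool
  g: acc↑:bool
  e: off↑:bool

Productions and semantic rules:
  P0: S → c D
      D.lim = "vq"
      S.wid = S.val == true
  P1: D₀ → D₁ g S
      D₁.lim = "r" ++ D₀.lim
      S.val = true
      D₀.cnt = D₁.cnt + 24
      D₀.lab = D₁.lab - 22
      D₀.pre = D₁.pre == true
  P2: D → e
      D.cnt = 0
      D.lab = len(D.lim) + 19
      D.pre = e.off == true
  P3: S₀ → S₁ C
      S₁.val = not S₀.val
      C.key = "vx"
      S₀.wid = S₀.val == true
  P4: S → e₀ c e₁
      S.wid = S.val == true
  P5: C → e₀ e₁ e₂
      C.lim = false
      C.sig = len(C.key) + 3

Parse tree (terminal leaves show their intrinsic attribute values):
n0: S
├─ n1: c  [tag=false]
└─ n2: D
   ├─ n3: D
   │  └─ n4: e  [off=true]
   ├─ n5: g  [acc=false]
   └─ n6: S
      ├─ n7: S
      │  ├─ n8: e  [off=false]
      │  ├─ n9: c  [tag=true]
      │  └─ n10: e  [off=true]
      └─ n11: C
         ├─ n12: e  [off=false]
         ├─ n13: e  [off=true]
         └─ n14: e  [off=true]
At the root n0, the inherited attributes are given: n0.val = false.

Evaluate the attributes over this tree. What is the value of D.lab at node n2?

0

1. n0.val = false  [given at root]
2. n1.tag = false  [terminal]
3. n2.lim = "vq"  ["vq"]
4. n3.lim = "rvq"  ["r" ++ D₀.lim]
5. n4.off = true  [terminal]
6. n3.cnt = 0  [0]
7. n3.lab = 22  [len(D.lim) + 19]
8. n3.pre = true  [e.off == true]
9. n5.acc = false  [terminal]
10. n6.val = true  [true]
11. n7.val = false  [not S₀.val]
12. n8.off = false  [terminal]
13. n9.tag = true  [terminal]
14. n10.off = true  [terminal]
15. n7.wid = false  [S.val == true]
16. n11.key = "vx"  ["vx"]
17. n12.off = false  [terminal]
18. n13.off = true  [terminal]
19. n14.off = true  [terminal]
20. n11.lim = false  [false]
21. n11.sig = 5  [len(C.key) + 3]
22. n6.wid = true  [S₀.val == true]
23. n2.cnt = 24  [D₁.cnt + 24]
24. n2.lab = 0  [D₁.lab - 22]
25. n2.pre = true  [D₁.pre == true]
26. n0.wid = false  [S.val == true]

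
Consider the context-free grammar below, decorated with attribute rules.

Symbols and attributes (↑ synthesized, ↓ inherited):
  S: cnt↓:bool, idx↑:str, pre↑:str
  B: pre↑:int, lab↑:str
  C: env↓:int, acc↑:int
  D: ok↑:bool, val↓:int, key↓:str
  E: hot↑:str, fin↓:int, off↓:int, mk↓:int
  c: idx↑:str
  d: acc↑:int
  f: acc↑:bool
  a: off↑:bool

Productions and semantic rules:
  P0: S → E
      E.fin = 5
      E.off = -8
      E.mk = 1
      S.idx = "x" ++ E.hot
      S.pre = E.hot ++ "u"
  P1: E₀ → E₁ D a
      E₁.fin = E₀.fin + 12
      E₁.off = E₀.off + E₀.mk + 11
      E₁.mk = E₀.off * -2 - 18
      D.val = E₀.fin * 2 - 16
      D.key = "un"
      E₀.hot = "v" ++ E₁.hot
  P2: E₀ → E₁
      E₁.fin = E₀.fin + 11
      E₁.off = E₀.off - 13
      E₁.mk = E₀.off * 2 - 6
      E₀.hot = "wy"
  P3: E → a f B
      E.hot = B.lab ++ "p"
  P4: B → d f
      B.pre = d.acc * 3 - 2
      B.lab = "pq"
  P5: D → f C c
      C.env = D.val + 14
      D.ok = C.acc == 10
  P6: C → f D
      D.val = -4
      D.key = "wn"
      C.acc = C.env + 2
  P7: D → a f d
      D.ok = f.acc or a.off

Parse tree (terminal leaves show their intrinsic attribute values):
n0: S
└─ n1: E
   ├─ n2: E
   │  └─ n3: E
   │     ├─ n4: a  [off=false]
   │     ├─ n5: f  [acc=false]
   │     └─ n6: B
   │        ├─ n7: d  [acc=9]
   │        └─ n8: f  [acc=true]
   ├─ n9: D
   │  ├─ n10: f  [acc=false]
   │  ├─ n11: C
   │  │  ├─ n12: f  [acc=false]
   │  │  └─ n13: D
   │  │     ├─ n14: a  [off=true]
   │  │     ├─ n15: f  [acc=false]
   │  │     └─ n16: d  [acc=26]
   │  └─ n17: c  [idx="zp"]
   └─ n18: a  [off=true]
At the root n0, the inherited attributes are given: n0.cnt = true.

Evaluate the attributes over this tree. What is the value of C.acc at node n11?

1. n0.cnt = true  [given at root]
2. n1.fin = 5  [5]
3. n1.off = -8  [-8]
4. n1.mk = 1  [1]
5. n2.fin = 17  [E₀.fin + 12]
6. n2.off = 4  [E₀.off + E₀.mk + 11]
7. n2.mk = -2  [E₀.off * -2 - 18]
8. n3.fin = 28  [E₀.fin + 11]
9. n3.off = -9  [E₀.off - 13]
10. n3.mk = 2  [E₀.off * 2 - 6]
11. n4.off = false  [terminal]
12. n5.acc = false  [terminal]
13. n7.acc = 9  [terminal]
14. n8.acc = true  [terminal]
15. n6.pre = 25  [d.acc * 3 - 2]
16. n6.lab = "pq"  ["pq"]
17. n3.hot = "pqp"  [B.lab ++ "p"]
18. n2.hot = "wy"  ["wy"]
19. n9.val = -6  [E₀.fin * 2 - 16]
20. n9.key = "un"  ["un"]
21. n10.acc = false  [terminal]
22. n11.env = 8  [D.val + 14]
23. n12.acc = false  [terminal]
24. n13.val = -4  [-4]
25. n13.key = "wn"  ["wn"]
26. n14.off = true  [terminal]
27. n15.acc = false  [terminal]
28. n16.acc = 26  [terminal]
29. n13.ok = true  [f.acc or a.off]
30. n11.acc = 10  [C.env + 2]
31. n17.idx = "zp"  [terminal]
32. n9.ok = true  [C.acc == 10]
33. n18.off = true  [terminal]
34. n1.hot = "vwy"  ["v" ++ E₁.hot]
35. n0.idx = "xvwy"  ["x" ++ E.hot]
36. n0.pre = "vwyu"  [E.hot ++ "u"]

10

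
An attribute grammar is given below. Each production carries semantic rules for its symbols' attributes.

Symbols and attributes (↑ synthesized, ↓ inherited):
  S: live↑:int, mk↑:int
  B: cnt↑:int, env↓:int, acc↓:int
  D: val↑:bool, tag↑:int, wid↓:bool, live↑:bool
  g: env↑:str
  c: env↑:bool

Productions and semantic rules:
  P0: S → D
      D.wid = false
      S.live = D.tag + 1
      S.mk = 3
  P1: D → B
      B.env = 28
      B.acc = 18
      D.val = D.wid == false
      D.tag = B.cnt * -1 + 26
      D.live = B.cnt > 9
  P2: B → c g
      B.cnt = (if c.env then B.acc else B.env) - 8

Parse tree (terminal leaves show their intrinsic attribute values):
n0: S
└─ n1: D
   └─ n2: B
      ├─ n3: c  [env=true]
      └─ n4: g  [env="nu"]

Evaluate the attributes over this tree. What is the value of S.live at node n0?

1. n1.wid = false  [false]
2. n2.env = 28  [28]
3. n2.acc = 18  [18]
4. n3.env = true  [terminal]
5. n4.env = "nu"  [terminal]
6. n2.cnt = 10  [(if c.env then B.acc else B.env) - 8]
7. n1.val = true  [D.wid == false]
8. n1.tag = 16  [B.cnt * -1 + 26]
9. n1.live = true  [B.cnt > 9]
10. n0.live = 17  [D.tag + 1]
11. n0.mk = 3  [3]

17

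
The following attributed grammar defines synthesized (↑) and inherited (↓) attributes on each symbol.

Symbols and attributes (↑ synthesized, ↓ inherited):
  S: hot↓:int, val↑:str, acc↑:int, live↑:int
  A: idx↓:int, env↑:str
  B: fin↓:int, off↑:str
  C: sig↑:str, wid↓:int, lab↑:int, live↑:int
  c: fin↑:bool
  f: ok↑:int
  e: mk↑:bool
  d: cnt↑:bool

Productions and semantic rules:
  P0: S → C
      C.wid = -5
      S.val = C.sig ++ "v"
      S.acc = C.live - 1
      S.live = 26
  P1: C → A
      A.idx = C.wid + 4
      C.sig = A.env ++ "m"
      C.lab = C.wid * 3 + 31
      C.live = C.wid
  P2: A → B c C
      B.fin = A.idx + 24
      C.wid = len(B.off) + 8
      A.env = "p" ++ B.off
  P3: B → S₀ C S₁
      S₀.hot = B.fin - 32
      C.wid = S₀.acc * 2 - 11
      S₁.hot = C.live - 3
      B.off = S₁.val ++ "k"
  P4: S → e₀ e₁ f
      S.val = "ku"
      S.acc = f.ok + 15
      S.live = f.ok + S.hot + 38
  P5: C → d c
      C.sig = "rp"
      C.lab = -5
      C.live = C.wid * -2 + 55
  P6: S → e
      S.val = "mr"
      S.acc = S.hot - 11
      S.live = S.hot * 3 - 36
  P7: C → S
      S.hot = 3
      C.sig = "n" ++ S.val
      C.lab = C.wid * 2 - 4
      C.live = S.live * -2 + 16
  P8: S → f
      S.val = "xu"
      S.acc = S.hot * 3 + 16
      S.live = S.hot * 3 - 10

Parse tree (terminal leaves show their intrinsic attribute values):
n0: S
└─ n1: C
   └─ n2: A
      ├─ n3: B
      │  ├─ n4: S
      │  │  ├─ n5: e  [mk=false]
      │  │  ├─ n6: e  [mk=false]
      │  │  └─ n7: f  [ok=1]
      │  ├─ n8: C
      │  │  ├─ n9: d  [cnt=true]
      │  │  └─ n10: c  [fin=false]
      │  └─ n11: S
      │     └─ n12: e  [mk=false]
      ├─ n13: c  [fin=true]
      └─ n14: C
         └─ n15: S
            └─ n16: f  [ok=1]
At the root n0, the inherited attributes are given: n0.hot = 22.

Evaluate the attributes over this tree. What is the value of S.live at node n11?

-6

1. n0.hot = 22  [given at root]
2. n1.wid = -5  [-5]
3. n2.idx = -1  [C.wid + 4]
4. n3.fin = 23  [A.idx + 24]
5. n4.hot = -9  [B.fin - 32]
6. n5.mk = false  [terminal]
7. n6.mk = false  [terminal]
8. n7.ok = 1  [terminal]
9. n4.val = "ku"  ["ku"]
10. n4.acc = 16  [f.ok + 15]
11. n4.live = 30  [f.ok + S.hot + 38]
12. n8.wid = 21  [S₀.acc * 2 - 11]
13. n9.cnt = true  [terminal]
14. n10.fin = false  [terminal]
15. n8.sig = "rp"  ["rp"]
16. n8.lab = -5  [-5]
17. n8.live = 13  [C.wid * -2 + 55]
18. n11.hot = 10  [C.live - 3]
19. n12.mk = false  [terminal]
20. n11.val = "mr"  ["mr"]
21. n11.acc = -1  [S.hot - 11]
22. n11.live = -6  [S.hot * 3 - 36]
23. n3.off = "mrk"  [S₁.val ++ "k"]
24. n13.fin = true  [terminal]
25. n14.wid = 11  [len(B.off) + 8]
26. n15.hot = 3  [3]
27. n16.ok = 1  [terminal]
28. n15.val = "xu"  ["xu"]
29. n15.acc = 25  [S.hot * 3 + 16]
30. n15.live = -1  [S.hot * 3 - 10]
31. n14.sig = "nxu"  ["n" ++ S.val]
32. n14.lab = 18  [C.wid * 2 - 4]
33. n14.live = 18  [S.live * -2 + 16]
34. n2.env = "pmrk"  ["p" ++ B.off]
35. n1.sig = "pmrkm"  [A.env ++ "m"]
36. n1.lab = 16  [C.wid * 3 + 31]
37. n1.live = -5  [C.wid]
38. n0.val = "pmrkmv"  [C.sig ++ "v"]
39. n0.acc = -6  [C.live - 1]
40. n0.live = 26  [26]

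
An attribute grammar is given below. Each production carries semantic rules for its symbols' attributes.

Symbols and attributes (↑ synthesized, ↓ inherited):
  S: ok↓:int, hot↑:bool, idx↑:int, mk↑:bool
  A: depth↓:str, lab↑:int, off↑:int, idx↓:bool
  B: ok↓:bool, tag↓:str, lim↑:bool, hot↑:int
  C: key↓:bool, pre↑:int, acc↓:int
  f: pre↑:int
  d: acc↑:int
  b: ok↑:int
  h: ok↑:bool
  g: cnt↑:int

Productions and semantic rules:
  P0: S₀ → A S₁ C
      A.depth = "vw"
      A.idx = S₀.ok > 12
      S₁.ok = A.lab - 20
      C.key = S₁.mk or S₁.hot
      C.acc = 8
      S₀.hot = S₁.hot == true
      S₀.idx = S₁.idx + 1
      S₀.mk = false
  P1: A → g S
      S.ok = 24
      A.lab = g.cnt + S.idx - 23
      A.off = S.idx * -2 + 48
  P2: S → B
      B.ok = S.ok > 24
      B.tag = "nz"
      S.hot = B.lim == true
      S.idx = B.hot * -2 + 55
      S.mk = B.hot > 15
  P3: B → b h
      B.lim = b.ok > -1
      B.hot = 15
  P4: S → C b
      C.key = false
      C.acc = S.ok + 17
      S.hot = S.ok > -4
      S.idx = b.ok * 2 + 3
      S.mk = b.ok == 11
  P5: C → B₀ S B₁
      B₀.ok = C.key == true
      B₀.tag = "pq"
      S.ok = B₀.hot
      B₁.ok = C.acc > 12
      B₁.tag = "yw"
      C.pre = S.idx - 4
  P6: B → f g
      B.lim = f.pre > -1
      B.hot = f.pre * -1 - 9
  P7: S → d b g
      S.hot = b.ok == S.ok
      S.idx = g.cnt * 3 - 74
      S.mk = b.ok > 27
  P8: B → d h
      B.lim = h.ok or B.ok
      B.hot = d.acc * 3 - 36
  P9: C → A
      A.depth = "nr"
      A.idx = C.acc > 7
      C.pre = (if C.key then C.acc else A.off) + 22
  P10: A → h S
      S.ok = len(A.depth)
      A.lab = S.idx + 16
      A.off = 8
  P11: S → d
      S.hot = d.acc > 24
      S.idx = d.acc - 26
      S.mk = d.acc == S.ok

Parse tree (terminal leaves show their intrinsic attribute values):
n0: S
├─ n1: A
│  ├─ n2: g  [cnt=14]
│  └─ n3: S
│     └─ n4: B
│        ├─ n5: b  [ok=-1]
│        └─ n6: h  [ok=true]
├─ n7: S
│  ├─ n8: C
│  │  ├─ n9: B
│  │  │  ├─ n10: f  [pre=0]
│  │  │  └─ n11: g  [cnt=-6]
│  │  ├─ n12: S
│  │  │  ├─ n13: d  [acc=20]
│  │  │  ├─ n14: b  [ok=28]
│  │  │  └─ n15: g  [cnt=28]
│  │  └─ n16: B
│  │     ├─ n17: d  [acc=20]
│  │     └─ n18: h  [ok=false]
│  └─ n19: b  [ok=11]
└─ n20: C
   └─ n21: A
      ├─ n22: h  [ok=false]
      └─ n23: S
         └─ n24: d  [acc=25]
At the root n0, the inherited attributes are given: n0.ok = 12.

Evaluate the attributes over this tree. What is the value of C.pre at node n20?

1. n0.ok = 12  [given at root]
2. n1.depth = "vw"  ["vw"]
3. n1.idx = false  [S₀.ok > 12]
4. n2.cnt = 14  [terminal]
5. n3.ok = 24  [24]
6. n4.ok = false  [S.ok > 24]
7. n4.tag = "nz"  ["nz"]
8. n5.ok = -1  [terminal]
9. n6.ok = true  [terminal]
10. n4.lim = false  [b.ok > -1]
11. n4.hot = 15  [15]
12. n3.hot = false  [B.lim == true]
13. n3.idx = 25  [B.hot * -2 + 55]
14. n3.mk = false  [B.hot > 15]
15. n1.lab = 16  [g.cnt + S.idx - 23]
16. n1.off = -2  [S.idx * -2 + 48]
17. n7.ok = -4  [A.lab - 20]
18. n8.key = false  [false]
19. n8.acc = 13  [S.ok + 17]
20. n9.ok = false  [C.key == true]
21. n9.tag = "pq"  ["pq"]
22. n10.pre = 0  [terminal]
23. n11.cnt = -6  [terminal]
24. n9.lim = true  [f.pre > -1]
25. n9.hot = -9  [f.pre * -1 - 9]
26. n12.ok = -9  [B₀.hot]
27. n13.acc = 20  [terminal]
28. n14.ok = 28  [terminal]
29. n15.cnt = 28  [terminal]
30. n12.hot = false  [b.ok == S.ok]
31. n12.idx = 10  [g.cnt * 3 - 74]
32. n12.mk = true  [b.ok > 27]
33. n16.ok = true  [C.acc > 12]
34. n16.tag = "yw"  ["yw"]
35. n17.acc = 20  [terminal]
36. n18.ok = false  [terminal]
37. n16.lim = true  [h.ok or B.ok]
38. n16.hot = 24  [d.acc * 3 - 36]
39. n8.pre = 6  [S.idx - 4]
40. n19.ok = 11  [terminal]
41. n7.hot = false  [S.ok > -4]
42. n7.idx = 25  [b.ok * 2 + 3]
43. n7.mk = true  [b.ok == 11]
44. n20.key = true  [S₁.mk or S₁.hot]
45. n20.acc = 8  [8]
46. n21.depth = "nr"  ["nr"]
47. n21.idx = true  [C.acc > 7]
48. n22.ok = false  [terminal]
49. n23.ok = 2  [len(A.depth)]
50. n24.acc = 25  [terminal]
51. n23.hot = true  [d.acc > 24]
52. n23.idx = -1  [d.acc - 26]
53. n23.mk = false  [d.acc == S.ok]
54. n21.lab = 15  [S.idx + 16]
55. n21.off = 8  [8]
56. n20.pre = 30  [(if C.key then C.acc else A.off) + 22]
57. n0.hot = false  [S₁.hot == true]
58. n0.idx = 26  [S₁.idx + 1]
59. n0.mk = false  [false]

30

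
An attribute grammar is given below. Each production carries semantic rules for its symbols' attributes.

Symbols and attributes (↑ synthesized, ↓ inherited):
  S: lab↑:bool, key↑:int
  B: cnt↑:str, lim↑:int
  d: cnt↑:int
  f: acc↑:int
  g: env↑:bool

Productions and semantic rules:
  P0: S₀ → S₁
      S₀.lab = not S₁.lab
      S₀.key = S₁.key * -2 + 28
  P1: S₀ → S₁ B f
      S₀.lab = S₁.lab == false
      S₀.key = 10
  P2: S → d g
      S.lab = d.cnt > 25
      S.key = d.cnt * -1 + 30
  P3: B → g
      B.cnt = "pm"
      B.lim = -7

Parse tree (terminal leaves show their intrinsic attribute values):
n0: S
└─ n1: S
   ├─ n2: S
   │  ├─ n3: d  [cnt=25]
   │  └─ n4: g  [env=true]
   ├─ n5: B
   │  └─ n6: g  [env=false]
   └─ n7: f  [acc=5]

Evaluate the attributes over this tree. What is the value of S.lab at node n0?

1. n3.cnt = 25  [terminal]
2. n4.env = true  [terminal]
3. n2.lab = false  [d.cnt > 25]
4. n2.key = 5  [d.cnt * -1 + 30]
5. n6.env = false  [terminal]
6. n5.cnt = "pm"  ["pm"]
7. n5.lim = -7  [-7]
8. n7.acc = 5  [terminal]
9. n1.lab = true  [S₁.lab == false]
10. n1.key = 10  [10]
11. n0.lab = false  [not S₁.lab]
12. n0.key = 8  [S₁.key * -2 + 28]

false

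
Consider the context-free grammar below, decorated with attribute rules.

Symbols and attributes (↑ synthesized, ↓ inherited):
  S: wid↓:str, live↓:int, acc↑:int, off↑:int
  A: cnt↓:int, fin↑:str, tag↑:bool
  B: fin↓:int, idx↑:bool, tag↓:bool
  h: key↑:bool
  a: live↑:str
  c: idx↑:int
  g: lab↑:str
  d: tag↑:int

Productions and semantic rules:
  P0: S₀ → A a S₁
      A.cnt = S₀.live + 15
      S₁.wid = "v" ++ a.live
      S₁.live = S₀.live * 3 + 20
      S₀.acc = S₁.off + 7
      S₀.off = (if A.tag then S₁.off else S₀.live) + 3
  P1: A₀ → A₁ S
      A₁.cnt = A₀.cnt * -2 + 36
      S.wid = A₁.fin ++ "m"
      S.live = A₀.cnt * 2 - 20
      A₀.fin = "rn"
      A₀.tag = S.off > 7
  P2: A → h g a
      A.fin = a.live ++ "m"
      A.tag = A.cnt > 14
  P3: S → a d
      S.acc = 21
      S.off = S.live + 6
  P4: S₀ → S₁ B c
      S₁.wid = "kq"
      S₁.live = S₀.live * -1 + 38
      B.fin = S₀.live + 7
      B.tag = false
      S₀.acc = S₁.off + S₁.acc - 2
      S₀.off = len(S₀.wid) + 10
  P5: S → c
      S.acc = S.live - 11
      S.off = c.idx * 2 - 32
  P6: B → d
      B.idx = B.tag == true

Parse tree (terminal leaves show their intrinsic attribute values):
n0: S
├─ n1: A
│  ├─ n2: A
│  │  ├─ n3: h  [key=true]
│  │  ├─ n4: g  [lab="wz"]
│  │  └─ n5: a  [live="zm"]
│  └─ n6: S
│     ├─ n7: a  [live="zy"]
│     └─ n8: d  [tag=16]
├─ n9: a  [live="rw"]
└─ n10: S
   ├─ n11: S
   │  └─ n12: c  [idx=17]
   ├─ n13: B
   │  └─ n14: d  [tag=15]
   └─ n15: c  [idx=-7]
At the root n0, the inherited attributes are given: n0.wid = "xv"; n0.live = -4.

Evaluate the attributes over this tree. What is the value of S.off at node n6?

8

1. n0.wid = "xv"  [given at root]
2. n0.live = -4  [given at root]
3. n1.cnt = 11  [S₀.live + 15]
4. n2.cnt = 14  [A₀.cnt * -2 + 36]
5. n3.key = true  [terminal]
6. n4.lab = "wz"  [terminal]
7. n5.live = "zm"  [terminal]
8. n2.fin = "zmm"  [a.live ++ "m"]
9. n2.tag = false  [A.cnt > 14]
10. n6.wid = "zmmm"  [A₁.fin ++ "m"]
11. n6.live = 2  [A₀.cnt * 2 - 20]
12. n7.live = "zy"  [terminal]
13. n8.tag = 16  [terminal]
14. n6.acc = 21  [21]
15. n6.off = 8  [S.live + 6]
16. n1.fin = "rn"  ["rn"]
17. n1.tag = true  [S.off > 7]
18. n9.live = "rw"  [terminal]
19. n10.wid = "vrw"  ["v" ++ a.live]
20. n10.live = 8  [S₀.live * 3 + 20]
21. n11.wid = "kq"  ["kq"]
22. n11.live = 30  [S₀.live * -1 + 38]
23. n12.idx = 17  [terminal]
24. n11.acc = 19  [S.live - 11]
25. n11.off = 2  [c.idx * 2 - 32]
26. n13.fin = 15  [S₀.live + 7]
27. n13.tag = false  [false]
28. n14.tag = 15  [terminal]
29. n13.idx = false  [B.tag == true]
30. n15.idx = -7  [terminal]
31. n10.acc = 19  [S₁.off + S₁.acc - 2]
32. n10.off = 13  [len(S₀.wid) + 10]
33. n0.acc = 20  [S₁.off + 7]
34. n0.off = 16  [(if A.tag then S₁.off else S₀.live) + 3]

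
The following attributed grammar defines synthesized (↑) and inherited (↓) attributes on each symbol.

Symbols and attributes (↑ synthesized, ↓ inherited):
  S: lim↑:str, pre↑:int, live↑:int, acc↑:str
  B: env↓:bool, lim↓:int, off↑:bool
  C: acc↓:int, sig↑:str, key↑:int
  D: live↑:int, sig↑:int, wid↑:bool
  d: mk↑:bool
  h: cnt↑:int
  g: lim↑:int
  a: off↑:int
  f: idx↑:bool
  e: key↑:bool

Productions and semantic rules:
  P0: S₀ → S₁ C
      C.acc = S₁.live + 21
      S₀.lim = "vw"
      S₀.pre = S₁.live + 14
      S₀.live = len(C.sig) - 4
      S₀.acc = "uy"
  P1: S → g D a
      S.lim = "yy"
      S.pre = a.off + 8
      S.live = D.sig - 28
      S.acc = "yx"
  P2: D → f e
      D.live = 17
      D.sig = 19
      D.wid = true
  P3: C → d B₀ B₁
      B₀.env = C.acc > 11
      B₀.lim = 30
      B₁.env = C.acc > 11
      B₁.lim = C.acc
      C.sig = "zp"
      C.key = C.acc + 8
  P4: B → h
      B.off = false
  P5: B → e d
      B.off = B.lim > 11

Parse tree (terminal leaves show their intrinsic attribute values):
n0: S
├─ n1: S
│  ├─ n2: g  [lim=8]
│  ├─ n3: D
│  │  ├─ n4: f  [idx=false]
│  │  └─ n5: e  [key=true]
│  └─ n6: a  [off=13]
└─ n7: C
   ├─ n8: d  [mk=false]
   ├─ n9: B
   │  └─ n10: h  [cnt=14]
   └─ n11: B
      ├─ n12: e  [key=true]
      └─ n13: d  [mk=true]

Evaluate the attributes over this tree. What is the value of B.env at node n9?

true

1. n2.lim = 8  [terminal]
2. n4.idx = false  [terminal]
3. n5.key = true  [terminal]
4. n3.live = 17  [17]
5. n3.sig = 19  [19]
6. n3.wid = true  [true]
7. n6.off = 13  [terminal]
8. n1.lim = "yy"  ["yy"]
9. n1.pre = 21  [a.off + 8]
10. n1.live = -9  [D.sig - 28]
11. n1.acc = "yx"  ["yx"]
12. n7.acc = 12  [S₁.live + 21]
13. n8.mk = false  [terminal]
14. n9.env = true  [C.acc > 11]
15. n9.lim = 30  [30]
16. n10.cnt = 14  [terminal]
17. n9.off = false  [false]
18. n11.env = true  [C.acc > 11]
19. n11.lim = 12  [C.acc]
20. n12.key = true  [terminal]
21. n13.mk = true  [terminal]
22. n11.off = true  [B.lim > 11]
23. n7.sig = "zp"  ["zp"]
24. n7.key = 20  [C.acc + 8]
25. n0.lim = "vw"  ["vw"]
26. n0.pre = 5  [S₁.live + 14]
27. n0.live = -2  [len(C.sig) - 4]
28. n0.acc = "uy"  ["uy"]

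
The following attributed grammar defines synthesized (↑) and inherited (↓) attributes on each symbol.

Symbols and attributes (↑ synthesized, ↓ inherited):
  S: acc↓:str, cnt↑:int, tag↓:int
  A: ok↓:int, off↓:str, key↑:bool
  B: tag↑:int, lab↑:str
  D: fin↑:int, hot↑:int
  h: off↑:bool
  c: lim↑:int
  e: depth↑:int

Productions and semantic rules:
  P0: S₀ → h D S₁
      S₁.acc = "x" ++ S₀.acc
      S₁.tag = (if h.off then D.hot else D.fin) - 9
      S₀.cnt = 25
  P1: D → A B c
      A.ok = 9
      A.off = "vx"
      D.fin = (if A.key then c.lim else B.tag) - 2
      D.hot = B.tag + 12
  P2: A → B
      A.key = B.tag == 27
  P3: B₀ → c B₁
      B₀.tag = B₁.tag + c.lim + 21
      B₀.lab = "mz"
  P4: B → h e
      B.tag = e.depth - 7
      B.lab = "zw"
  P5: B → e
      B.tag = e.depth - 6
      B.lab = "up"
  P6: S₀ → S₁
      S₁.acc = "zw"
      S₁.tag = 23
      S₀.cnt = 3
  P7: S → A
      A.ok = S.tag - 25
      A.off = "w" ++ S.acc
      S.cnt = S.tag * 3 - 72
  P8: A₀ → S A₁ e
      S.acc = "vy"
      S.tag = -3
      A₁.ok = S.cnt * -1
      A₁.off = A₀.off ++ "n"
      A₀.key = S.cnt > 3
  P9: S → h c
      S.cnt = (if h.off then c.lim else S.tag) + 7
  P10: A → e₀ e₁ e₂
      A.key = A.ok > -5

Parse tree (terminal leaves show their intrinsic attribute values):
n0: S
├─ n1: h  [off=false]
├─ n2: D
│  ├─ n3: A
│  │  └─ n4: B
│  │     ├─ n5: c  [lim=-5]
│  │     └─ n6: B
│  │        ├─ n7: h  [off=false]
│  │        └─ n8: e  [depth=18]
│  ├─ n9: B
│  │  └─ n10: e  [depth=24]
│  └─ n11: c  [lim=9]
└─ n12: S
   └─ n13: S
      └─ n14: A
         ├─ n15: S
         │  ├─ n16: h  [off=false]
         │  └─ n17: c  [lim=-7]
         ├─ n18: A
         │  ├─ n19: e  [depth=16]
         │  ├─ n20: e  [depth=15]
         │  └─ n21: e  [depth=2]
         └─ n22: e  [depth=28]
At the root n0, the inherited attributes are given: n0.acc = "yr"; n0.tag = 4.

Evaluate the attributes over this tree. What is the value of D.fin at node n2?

1. n0.acc = "yr"  [given at root]
2. n0.tag = 4  [given at root]
3. n1.off = false  [terminal]
4. n3.ok = 9  [9]
5. n3.off = "vx"  ["vx"]
6. n5.lim = -5  [terminal]
7. n7.off = false  [terminal]
8. n8.depth = 18  [terminal]
9. n6.tag = 11  [e.depth - 7]
10. n6.lab = "zw"  ["zw"]
11. n4.tag = 27  [B₁.tag + c.lim + 21]
12. n4.lab = "mz"  ["mz"]
13. n3.key = true  [B.tag == 27]
14. n10.depth = 24  [terminal]
15. n9.tag = 18  [e.depth - 6]
16. n9.lab = "up"  ["up"]
17. n11.lim = 9  [terminal]
18. n2.fin = 7  [(if A.key then c.lim else B.tag) - 2]
19. n2.hot = 30  [B.tag + 12]
20. n12.acc = "xyr"  ["x" ++ S₀.acc]
21. n12.tag = -2  [(if h.off then D.hot else D.fin) - 9]
22. n13.acc = "zw"  ["zw"]
23. n13.tag = 23  [23]
24. n14.ok = -2  [S.tag - 25]
25. n14.off = "wzw"  ["w" ++ S.acc]
26. n15.acc = "vy"  ["vy"]
27. n15.tag = -3  [-3]
28. n16.off = false  [terminal]
29. n17.lim = -7  [terminal]
30. n15.cnt = 4  [(if h.off then c.lim else S.tag) + 7]
31. n18.ok = -4  [S.cnt * -1]
32. n18.off = "wzwn"  [A₀.off ++ "n"]
33. n19.depth = 16  [terminal]
34. n20.depth = 15  [terminal]
35. n21.depth = 2  [terminal]
36. n18.key = true  [A.ok > -5]
37. n22.depth = 28  [terminal]
38. n14.key = true  [S.cnt > 3]
39. n13.cnt = -3  [S.tag * 3 - 72]
40. n12.cnt = 3  [3]
41. n0.cnt = 25  [25]

7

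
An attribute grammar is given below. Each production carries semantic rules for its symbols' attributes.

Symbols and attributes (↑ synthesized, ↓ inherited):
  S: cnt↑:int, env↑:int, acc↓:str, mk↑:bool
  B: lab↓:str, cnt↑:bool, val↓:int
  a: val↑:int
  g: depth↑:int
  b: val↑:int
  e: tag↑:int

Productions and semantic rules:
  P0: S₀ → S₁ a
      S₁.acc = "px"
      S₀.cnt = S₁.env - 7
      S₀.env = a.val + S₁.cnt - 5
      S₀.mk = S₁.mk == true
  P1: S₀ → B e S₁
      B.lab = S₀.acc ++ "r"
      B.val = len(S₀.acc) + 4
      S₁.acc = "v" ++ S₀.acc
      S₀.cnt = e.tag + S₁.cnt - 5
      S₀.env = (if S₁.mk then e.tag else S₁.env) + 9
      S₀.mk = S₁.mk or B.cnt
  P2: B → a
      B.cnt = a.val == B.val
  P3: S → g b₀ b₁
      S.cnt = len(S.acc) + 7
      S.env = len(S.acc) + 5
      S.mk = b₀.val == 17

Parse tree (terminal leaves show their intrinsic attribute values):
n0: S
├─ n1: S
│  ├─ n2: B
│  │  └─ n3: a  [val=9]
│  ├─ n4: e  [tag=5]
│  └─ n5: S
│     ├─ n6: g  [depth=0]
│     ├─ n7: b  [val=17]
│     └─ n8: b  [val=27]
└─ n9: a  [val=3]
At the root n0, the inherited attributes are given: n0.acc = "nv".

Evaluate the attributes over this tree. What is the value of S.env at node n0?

8

1. n0.acc = "nv"  [given at root]
2. n1.acc = "px"  ["px"]
3. n2.lab = "pxr"  [S₀.acc ++ "r"]
4. n2.val = 6  [len(S₀.acc) + 4]
5. n3.val = 9  [terminal]
6. n2.cnt = false  [a.val == B.val]
7. n4.tag = 5  [terminal]
8. n5.acc = "vpx"  ["v" ++ S₀.acc]
9. n6.depth = 0  [terminal]
10. n7.val = 17  [terminal]
11. n8.val = 27  [terminal]
12. n5.cnt = 10  [len(S.acc) + 7]
13. n5.env = 8  [len(S.acc) + 5]
14. n5.mk = true  [b₀.val == 17]
15. n1.cnt = 10  [e.tag + S₁.cnt - 5]
16. n1.env = 14  [(if S₁.mk then e.tag else S₁.env) + 9]
17. n1.mk = true  [S₁.mk or B.cnt]
18. n9.val = 3  [terminal]
19. n0.cnt = 7  [S₁.env - 7]
20. n0.env = 8  [a.val + S₁.cnt - 5]
21. n0.mk = true  [S₁.mk == true]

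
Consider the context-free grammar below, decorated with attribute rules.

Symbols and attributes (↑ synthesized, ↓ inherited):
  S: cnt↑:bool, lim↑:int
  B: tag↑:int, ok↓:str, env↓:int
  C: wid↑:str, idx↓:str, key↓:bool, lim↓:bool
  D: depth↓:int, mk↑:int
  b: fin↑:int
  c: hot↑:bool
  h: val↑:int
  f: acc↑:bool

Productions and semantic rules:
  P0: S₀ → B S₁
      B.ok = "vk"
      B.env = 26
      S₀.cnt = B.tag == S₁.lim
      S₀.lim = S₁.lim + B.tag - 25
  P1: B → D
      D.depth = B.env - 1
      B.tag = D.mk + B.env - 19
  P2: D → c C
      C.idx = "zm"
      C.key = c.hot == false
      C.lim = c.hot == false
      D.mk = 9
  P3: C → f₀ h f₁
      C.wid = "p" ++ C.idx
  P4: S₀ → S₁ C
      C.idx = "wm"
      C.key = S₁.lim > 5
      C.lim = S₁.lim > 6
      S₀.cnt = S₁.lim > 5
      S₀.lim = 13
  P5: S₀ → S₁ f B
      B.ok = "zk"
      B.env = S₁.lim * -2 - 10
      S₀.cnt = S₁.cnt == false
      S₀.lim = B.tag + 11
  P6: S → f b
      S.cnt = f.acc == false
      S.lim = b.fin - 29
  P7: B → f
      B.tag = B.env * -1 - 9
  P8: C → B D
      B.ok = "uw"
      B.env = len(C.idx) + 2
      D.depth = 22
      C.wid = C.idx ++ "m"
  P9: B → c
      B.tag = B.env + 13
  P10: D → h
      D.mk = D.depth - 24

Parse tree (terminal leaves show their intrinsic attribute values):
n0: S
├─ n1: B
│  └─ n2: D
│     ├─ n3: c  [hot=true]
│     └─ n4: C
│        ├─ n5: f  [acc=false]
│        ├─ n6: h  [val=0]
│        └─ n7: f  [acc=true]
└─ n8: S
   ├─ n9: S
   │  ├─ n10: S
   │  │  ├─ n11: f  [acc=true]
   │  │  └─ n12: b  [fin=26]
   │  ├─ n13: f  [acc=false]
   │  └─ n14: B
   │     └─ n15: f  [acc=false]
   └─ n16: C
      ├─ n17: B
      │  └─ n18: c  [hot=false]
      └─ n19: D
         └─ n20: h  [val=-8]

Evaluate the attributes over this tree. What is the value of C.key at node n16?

1. n1.ok = "vk"  ["vk"]
2. n1.env = 26  [26]
3. n2.depth = 25  [B.env - 1]
4. n3.hot = true  [terminal]
5. n4.idx = "zm"  ["zm"]
6. n4.key = false  [c.hot == false]
7. n4.lim = false  [c.hot == false]
8. n5.acc = false  [terminal]
9. n6.val = 0  [terminal]
10. n7.acc = true  [terminal]
11. n4.wid = "pzm"  ["p" ++ C.idx]
12. n2.mk = 9  [9]
13. n1.tag = 16  [D.mk + B.env - 19]
14. n11.acc = true  [terminal]
15. n12.fin = 26  [terminal]
16. n10.cnt = false  [f.acc == false]
17. n10.lim = -3  [b.fin - 29]
18. n13.acc = false  [terminal]
19. n14.ok = "zk"  ["zk"]
20. n14.env = -4  [S₁.lim * -2 - 10]
21. n15.acc = false  [terminal]
22. n14.tag = -5  [B.env * -1 - 9]
23. n9.cnt = true  [S₁.cnt == false]
24. n9.lim = 6  [B.tag + 11]
25. n16.idx = "wm"  ["wm"]
26. n16.key = true  [S₁.lim > 5]
27. n16.lim = false  [S₁.lim > 6]
28. n17.ok = "uw"  ["uw"]
29. n17.env = 4  [len(C.idx) + 2]
30. n18.hot = false  [terminal]
31. n17.tag = 17  [B.env + 13]
32. n19.depth = 22  [22]
33. n20.val = -8  [terminal]
34. n19.mk = -2  [D.depth - 24]
35. n16.wid = "wmm"  [C.idx ++ "m"]
36. n8.cnt = true  [S₁.lim > 5]
37. n8.lim = 13  [13]
38. n0.cnt = false  [B.tag == S₁.lim]
39. n0.lim = 4  [S₁.lim + B.tag - 25]

true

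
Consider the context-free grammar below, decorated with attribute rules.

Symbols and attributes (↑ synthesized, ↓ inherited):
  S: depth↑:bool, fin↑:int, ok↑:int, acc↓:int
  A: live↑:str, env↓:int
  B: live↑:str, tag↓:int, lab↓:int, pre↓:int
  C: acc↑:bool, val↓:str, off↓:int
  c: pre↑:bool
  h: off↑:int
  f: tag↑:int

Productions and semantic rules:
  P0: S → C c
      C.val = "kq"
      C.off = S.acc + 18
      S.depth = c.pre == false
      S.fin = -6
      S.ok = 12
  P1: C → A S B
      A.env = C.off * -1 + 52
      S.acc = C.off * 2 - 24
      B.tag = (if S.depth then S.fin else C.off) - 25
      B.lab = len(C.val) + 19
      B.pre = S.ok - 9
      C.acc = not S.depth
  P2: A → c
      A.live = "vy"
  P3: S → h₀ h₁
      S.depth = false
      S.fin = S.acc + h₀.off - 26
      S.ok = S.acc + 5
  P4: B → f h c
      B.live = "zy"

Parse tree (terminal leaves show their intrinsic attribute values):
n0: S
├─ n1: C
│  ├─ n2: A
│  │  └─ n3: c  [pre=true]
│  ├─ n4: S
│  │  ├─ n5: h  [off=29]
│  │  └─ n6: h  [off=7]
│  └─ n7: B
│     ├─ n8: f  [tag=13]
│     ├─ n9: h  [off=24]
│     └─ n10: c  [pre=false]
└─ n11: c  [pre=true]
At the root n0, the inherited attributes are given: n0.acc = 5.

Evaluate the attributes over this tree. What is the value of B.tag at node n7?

1. n0.acc = 5  [given at root]
2. n1.val = "kq"  ["kq"]
3. n1.off = 23  [S.acc + 18]
4. n2.env = 29  [C.off * -1 + 52]
5. n3.pre = true  [terminal]
6. n2.live = "vy"  ["vy"]
7. n4.acc = 22  [C.off * 2 - 24]
8. n5.off = 29  [terminal]
9. n6.off = 7  [terminal]
10. n4.depth = false  [false]
11. n4.fin = 25  [S.acc + h₀.off - 26]
12. n4.ok = 27  [S.acc + 5]
13. n7.tag = -2  [(if S.depth then S.fin else C.off) - 25]
14. n7.lab = 21  [len(C.val) + 19]
15. n7.pre = 18  [S.ok - 9]
16. n8.tag = 13  [terminal]
17. n9.off = 24  [terminal]
18. n10.pre = false  [terminal]
19. n7.live = "zy"  ["zy"]
20. n1.acc = true  [not S.depth]
21. n11.pre = true  [terminal]
22. n0.depth = false  [c.pre == false]
23. n0.fin = -6  [-6]
24. n0.ok = 12  [12]

-2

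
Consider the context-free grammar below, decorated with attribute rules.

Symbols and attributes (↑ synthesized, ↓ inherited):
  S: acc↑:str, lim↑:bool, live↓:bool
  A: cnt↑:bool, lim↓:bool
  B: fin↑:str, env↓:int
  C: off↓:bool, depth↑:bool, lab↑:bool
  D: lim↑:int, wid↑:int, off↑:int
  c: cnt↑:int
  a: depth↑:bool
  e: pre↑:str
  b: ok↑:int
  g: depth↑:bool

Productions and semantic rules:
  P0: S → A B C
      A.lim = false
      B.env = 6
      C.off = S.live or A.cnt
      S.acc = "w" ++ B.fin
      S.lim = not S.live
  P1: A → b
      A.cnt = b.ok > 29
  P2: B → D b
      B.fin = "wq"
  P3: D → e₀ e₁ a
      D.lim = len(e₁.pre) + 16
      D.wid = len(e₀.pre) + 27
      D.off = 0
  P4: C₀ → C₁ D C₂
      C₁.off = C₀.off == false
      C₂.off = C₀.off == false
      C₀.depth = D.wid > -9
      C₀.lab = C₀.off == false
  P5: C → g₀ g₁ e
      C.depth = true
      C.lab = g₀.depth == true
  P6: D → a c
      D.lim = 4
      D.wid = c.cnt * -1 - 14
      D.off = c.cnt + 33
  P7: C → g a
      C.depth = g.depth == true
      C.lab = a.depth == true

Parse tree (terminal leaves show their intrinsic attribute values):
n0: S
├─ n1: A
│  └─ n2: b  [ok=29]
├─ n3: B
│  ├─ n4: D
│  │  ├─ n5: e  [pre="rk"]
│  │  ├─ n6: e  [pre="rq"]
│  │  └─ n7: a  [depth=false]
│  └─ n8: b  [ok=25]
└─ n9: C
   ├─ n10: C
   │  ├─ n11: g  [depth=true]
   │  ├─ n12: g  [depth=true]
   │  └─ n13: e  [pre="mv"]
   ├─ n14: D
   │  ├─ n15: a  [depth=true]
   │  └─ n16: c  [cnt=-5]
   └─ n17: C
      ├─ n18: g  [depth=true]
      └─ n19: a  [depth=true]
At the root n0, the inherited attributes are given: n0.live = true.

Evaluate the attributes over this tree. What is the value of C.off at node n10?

false

1. n0.live = true  [given at root]
2. n1.lim = false  [false]
3. n2.ok = 29  [terminal]
4. n1.cnt = false  [b.ok > 29]
5. n3.env = 6  [6]
6. n5.pre = "rk"  [terminal]
7. n6.pre = "rq"  [terminal]
8. n7.depth = false  [terminal]
9. n4.lim = 18  [len(e₁.pre) + 16]
10. n4.wid = 29  [len(e₀.pre) + 27]
11. n4.off = 0  [0]
12. n8.ok = 25  [terminal]
13. n3.fin = "wq"  ["wq"]
14. n9.off = true  [S.live or A.cnt]
15. n10.off = false  [C₀.off == false]
16. n11.depth = true  [terminal]
17. n12.depth = true  [terminal]
18. n13.pre = "mv"  [terminal]
19. n10.depth = true  [true]
20. n10.lab = true  [g₀.depth == true]
21. n15.depth = true  [terminal]
22. n16.cnt = -5  [terminal]
23. n14.lim = 4  [4]
24. n14.wid = -9  [c.cnt * -1 - 14]
25. n14.off = 28  [c.cnt + 33]
26. n17.off = false  [C₀.off == false]
27. n18.depth = true  [terminal]
28. n19.depth = true  [terminal]
29. n17.depth = true  [g.depth == true]
30. n17.lab = true  [a.depth == true]
31. n9.depth = false  [D.wid > -9]
32. n9.lab = false  [C₀.off == false]
33. n0.acc = "wwq"  ["w" ++ B.fin]
34. n0.lim = false  [not S.live]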